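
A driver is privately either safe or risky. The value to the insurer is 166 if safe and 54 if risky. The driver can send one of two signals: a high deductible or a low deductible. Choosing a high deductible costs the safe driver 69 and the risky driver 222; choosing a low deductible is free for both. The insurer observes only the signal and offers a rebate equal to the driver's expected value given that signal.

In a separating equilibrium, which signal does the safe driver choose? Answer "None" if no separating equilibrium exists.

high deductible

Try safe → high deductible, risky → low deductible:
  If types separate, high deductible earns payment 166 and low deductible earns 54.
  Safe: high deductible gives 166 − 69 = 97; low deductible gives 54 − 0 = 54. No deviation. ✓
  Risky: low deductible gives 54 − 0 = 54; high deductible gives 166 − 222 = -56. No deviation. ✓
Both hold — the safe type sends high deductible.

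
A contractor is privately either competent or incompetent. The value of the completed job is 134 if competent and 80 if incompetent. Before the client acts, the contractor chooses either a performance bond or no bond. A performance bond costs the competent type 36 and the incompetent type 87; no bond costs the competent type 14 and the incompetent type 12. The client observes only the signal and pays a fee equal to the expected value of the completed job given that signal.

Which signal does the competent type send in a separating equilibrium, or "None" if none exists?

bond

Try competent → bond, incompetent → no bond:
  If types separate, bond earns payment 134 and no bond earns 80.
  Competent: bond gives 134 − 36 = 98; no bond gives 80 − 14 = 66. No deviation. ✓
  Incompetent: no bond gives 80 − 12 = 68; bond gives 134 − 87 = 47. No deviation. ✓
Both hold — the competent type sends bond.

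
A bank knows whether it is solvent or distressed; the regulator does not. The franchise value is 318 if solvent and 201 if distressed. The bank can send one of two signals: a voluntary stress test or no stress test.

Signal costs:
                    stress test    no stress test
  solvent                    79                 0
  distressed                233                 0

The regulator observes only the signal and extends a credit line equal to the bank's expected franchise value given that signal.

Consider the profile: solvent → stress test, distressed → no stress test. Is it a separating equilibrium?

If types separate, stress test earns payment 318 and no stress test earns 201.
Solvent: stress test gives 318 − 79 = 239; no stress test gives 201 − 0 = 201. No deviation. ✓
Distressed: no stress test gives 201 − 0 = 201; stress test gives 318 − 233 = 85. No deviation. ✓
Both incentive constraints hold.

Yes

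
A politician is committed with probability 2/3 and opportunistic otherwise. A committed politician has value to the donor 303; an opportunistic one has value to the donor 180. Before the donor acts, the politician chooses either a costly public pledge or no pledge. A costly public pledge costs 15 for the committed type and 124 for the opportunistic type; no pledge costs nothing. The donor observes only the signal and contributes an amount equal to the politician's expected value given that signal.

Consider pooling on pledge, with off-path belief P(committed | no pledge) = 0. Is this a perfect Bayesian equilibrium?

At the pooled signal (pledge) the donor holds the prior 2/3 and pays 2/3·303 + 1/3·180 = 262. Off-path (no pledge) belief 0 gives 0·303 + 1·180 = 180.
Committed: pledge gives 262 − 15 = 247; no pledge gives 180 − 0 = 180. Stays. ✓
Opportunistic: pledge gives 262 − 124 = 138; no pledge gives 180 − 0 = 180. Deviates. ✗

No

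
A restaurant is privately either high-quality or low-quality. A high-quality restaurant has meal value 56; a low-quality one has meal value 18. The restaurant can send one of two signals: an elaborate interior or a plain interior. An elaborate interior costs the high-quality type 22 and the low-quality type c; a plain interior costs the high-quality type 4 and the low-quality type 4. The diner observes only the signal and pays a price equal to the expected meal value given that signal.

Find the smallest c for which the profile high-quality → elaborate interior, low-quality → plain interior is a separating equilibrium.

Under separation: elaborate interior → high-quality (pays 56); plain interior → low-quality (pays 18).
High-quality: 56 − 22 = 34 ≥ 18 − 4 = 14. Holds regardless of c. ✓
Low-quality: 18 − 4 ≥ 56 − c, so c ≥ 56 − 14 = 42.

42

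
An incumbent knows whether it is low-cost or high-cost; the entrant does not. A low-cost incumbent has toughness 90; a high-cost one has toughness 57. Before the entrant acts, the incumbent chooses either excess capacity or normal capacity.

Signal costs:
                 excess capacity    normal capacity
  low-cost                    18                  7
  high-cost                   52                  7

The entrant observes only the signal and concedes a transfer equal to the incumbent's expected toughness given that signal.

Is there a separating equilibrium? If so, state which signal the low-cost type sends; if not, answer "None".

Try low-cost → excess capacity, high-cost → normal capacity:
  If types separate, excess capacity earns payment 90 and normal capacity earns 57.
  Low-cost: excess capacity gives 90 − 18 = 72; normal capacity gives 57 − 7 = 50. No deviation. ✓
  High-cost: normal capacity gives 57 − 7 = 50; excess capacity gives 90 − 52 = 38. No deviation. ✓
Both hold — the low-cost type sends excess capacity.

excess capacity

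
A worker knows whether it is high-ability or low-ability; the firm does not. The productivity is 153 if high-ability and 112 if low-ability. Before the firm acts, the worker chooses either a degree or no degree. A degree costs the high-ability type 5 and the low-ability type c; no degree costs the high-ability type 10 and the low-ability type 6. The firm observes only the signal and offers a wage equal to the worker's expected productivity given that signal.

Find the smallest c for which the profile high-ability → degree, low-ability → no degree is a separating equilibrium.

Under separation: degree → high-ability (pays 153); no degree → low-ability (pays 112).
High-ability: 153 − 5 = 148 ≥ 112 − 10 = 102. Holds regardless of c. ✓
Low-ability: 112 − 6 ≥ 153 − c, so c ≥ 153 − 106 = 47.

47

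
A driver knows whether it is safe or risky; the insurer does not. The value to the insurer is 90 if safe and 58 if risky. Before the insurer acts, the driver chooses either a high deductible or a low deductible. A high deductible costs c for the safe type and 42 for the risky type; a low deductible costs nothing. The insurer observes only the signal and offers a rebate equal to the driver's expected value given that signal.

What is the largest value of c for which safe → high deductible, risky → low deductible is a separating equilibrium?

32

Under separation: high deductible → safe (pays 90); low deductible → risky (pays 58).
Risky: 58 − 0 = 58 ≥ 90 − 42 = 48. Holds regardless of c. ✓
Safe: 90 − c ≥ 58 − 0, so c ≤ 90 − 58 = 32.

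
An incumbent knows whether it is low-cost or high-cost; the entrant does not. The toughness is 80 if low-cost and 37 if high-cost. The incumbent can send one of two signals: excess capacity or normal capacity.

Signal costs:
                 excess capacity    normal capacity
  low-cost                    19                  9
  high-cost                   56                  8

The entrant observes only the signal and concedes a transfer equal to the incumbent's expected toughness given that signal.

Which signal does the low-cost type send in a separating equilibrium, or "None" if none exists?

excess capacity

Try low-cost → excess capacity, high-cost → normal capacity:
  Under separation the entrant infers type exactly: excess capacity → low-cost (pays 80), normal capacity → high-cost (pays 37).
  Low-cost: excess capacity gives 80 − 19 = 61; normal capacity gives 37 − 9 = 28. No deviation. ✓
  High-cost: normal capacity gives 37 − 8 = 29; excess capacity gives 80 − 56 = 24. No deviation. ✓
Both hold — the low-cost type sends excess capacity.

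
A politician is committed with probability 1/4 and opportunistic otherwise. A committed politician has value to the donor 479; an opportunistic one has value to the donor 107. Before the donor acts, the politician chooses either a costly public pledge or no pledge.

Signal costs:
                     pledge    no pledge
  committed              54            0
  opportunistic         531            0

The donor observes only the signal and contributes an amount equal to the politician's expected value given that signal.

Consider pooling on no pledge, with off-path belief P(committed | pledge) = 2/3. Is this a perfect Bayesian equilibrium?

On the equilibrium path (no pledge) the donor holds the prior 1/4 and pays 1/4·479 + 3/4·107 = 200. Off-path (pledge) belief 2/3 gives 2/3·479 + 1/3·107 = 355.
Committed: no pledge gives 200 − 0 = 200; pledge gives 355 − 54 = 301. Deviates. ✗
Opportunistic: no pledge gives 200 − 0 = 200; pledge gives 355 − 531 = -176. Stays. ✓

No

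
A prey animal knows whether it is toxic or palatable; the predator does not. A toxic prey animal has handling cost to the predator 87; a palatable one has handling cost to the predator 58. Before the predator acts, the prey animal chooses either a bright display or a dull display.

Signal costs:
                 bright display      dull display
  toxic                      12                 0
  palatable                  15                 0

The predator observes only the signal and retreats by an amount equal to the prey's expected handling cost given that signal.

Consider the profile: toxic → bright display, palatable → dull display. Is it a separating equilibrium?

No

If types separate, bright display earns payment 87 and dull display earns 58.
Toxic: bright display gives 87 − 12 = 75; dull display gives 58 − 0 = 58. No deviation. ✓
Palatable: dull display gives 58 − 0 = 58; bright display gives 87 − 15 = 72. Would deviate. ✗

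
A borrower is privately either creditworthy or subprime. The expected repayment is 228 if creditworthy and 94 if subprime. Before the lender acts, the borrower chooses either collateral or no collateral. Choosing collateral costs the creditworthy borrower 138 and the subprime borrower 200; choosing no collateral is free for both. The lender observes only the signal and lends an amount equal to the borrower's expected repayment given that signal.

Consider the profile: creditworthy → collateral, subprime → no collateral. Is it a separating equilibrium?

Under separation the lender infers type exactly: collateral → creditworthy (pays 228), no collateral → subprime (pays 94).
Creditworthy: collateral gives 228 − 138 = 90; no collateral gives 94 − 0 = 94. Would deviate. ✗
Subprime: no collateral gives 94 − 0 = 94; collateral gives 228 − 200 = 28. No deviation. ✓

No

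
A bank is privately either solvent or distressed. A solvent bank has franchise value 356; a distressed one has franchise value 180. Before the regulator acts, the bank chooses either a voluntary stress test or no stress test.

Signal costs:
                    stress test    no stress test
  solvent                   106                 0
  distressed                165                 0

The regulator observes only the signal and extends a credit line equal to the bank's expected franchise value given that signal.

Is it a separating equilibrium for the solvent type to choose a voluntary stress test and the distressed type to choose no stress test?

No

If types separate, stress test earns payment 356 and no stress test earns 180.
Solvent: stress test gives 356 − 106 = 250; no stress test gives 180 − 0 = 180. No deviation. ✓
Distressed: no stress test gives 180 − 0 = 180; stress test gives 356 − 165 = 191. Would deviate. ✗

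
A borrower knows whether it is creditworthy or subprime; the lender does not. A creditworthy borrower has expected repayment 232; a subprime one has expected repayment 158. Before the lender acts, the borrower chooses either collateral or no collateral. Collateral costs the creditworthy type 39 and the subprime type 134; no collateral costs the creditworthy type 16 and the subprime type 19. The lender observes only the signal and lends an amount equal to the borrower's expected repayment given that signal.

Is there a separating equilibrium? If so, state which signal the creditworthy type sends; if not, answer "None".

collateral

Try creditworthy → collateral, subprime → no collateral:
  If types separate, collateral earns payment 232 and no collateral earns 158.
  Creditworthy: collateral gives 232 − 39 = 193; no collateral gives 158 − 16 = 142. No deviation. ✓
  Subprime: no collateral gives 158 − 19 = 139; collateral gives 232 − 134 = 98. No deviation. ✓
Both hold — the creditworthy type sends collateral.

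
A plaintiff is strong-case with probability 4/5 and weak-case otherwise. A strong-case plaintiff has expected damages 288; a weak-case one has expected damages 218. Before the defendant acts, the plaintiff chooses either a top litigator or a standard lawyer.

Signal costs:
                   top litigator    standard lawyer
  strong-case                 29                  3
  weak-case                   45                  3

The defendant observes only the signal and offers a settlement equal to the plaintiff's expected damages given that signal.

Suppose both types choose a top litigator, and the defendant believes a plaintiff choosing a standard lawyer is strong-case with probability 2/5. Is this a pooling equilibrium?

At the pooled signal (top litigator) the defendant holds the prior 4/5 and pays 4/5·288 + 1/5·218 = 274. Off-path (standard lawyer) belief 2/5 gives 2/5·288 + 3/5·218 = 246.
Strong-case: top litigator gives 274 − 29 = 245; standard lawyer gives 246 − 3 = 243. Stays. ✓
Weak-case: top litigator gives 274 − 45 = 229; standard lawyer gives 246 − 3 = 243. Deviates. ✗

No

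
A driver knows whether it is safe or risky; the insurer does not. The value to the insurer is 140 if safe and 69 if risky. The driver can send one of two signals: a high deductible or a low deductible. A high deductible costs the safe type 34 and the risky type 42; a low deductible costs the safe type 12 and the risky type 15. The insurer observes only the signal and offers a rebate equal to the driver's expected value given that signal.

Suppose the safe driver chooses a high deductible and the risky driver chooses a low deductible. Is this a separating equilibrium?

If types separate, high deductible earns payment 140 and low deductible earns 69.
Safe: high deductible gives 140 − 34 = 106; low deductible gives 69 − 12 = 57. No deviation. ✓
Risky: low deductible gives 69 − 15 = 54; high deductible gives 140 − 42 = 98. Would deviate. ✗

No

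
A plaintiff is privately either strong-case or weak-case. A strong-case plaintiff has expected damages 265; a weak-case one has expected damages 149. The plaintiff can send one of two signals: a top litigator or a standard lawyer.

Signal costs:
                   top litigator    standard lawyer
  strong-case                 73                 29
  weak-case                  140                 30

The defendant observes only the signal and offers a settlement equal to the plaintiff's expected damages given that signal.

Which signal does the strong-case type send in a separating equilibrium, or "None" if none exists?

None

Try strong-case → top litigator, weak-case → standard lawyer:
  If types separate, top litigator earns payment 265 and standard lawyer earns 149.
  Strong-case: top litigator gives 265 − 73 = 192; standard lawyer gives 149 − 29 = 120. No deviation. ✓
  Weak-case: standard lawyer gives 149 − 30 = 119; top litigator gives 265 − 140 = 125. Would deviate. ✗
Try strong-case → standard lawyer, weak-case → top litigator:
  If types separate, standard lawyer earns payment 265 and top litigator earns 149.
  Strong-case: standard lawyer gives 265 − 29 = 236; top litigator gives 149 − 73 = 76. No deviation. ✓
  Weak-case: top litigator gives 149 − 140 = 9; standard lawyer gives 265 − 30 = 235. Would deviate. ✗
Neither assignment is incentive-compatible.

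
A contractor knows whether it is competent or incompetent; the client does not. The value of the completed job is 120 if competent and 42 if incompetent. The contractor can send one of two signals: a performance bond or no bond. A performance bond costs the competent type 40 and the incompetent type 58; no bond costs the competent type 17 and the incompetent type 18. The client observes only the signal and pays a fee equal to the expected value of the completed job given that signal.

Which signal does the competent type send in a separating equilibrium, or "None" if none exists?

None

Try competent → bond, incompetent → no bond:
  If types separate, bond earns payment 120 and no bond earns 42.
  Competent: bond gives 120 − 40 = 80; no bond gives 42 − 17 = 25. No deviation. ✓
  Incompetent: no bond gives 42 − 18 = 24; bond gives 120 − 58 = 62. Would deviate. ✗
Try competent → no bond, incompetent → bond:
  If types separate, no bond earns payment 120 and bond earns 42.
  Competent: no bond gives 120 − 17 = 103; bond gives 42 − 40 = 2. No deviation. ✓
  Incompetent: bond gives 42 − 58 = -16; no bond gives 120 − 18 = 102. Would deviate. ✗
Neither assignment is incentive-compatible.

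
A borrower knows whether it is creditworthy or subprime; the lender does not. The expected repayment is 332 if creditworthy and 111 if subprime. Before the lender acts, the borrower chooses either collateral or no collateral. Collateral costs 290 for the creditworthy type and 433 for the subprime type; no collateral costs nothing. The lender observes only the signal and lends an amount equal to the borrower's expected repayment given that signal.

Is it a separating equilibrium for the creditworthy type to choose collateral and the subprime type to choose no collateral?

If types separate, collateral earns payment 332 and no collateral earns 111.
Creditworthy: collateral gives 332 − 290 = 42; no collateral gives 111 − 0 = 111. Would deviate. ✗
Subprime: no collateral gives 111 − 0 = 111; collateral gives 332 − 433 = -101. No deviation. ✓

No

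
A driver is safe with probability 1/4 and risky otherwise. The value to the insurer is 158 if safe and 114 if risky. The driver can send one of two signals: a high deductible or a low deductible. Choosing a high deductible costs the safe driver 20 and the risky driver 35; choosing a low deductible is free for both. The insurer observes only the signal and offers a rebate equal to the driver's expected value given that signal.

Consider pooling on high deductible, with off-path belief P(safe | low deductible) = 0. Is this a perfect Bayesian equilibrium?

No

At the pooled signal (high deductible) the insurer holds the prior 1/4 and pays 1/4·158 + 3/4·114 = 125. Off-path (low deductible) belief 0 gives 0·158 + 1·114 = 114.
Safe: high deductible gives 125 − 20 = 105; low deductible gives 114 − 0 = 114. Deviates. ✗
Risky: high deductible gives 125 − 35 = 90; low deductible gives 114 − 0 = 114. Deviates. ✗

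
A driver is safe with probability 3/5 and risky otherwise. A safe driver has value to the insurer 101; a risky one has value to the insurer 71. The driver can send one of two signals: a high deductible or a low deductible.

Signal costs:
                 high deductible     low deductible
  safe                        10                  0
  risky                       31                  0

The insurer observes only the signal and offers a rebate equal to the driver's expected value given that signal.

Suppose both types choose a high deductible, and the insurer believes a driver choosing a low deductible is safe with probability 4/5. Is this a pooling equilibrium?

No

At the pooled signal (high deductible) the insurer holds the prior 3/5 and pays 3/5·101 + 2/5·71 = 89. Off-path (low deductible) belief 4/5 gives 4/5·101 + 1/5·71 = 95.
Safe: high deductible gives 89 − 10 = 79; low deductible gives 95 − 0 = 95. Deviates. ✗
Risky: high deductible gives 89 − 31 = 58; low deductible gives 95 − 0 = 95. Deviates. ✗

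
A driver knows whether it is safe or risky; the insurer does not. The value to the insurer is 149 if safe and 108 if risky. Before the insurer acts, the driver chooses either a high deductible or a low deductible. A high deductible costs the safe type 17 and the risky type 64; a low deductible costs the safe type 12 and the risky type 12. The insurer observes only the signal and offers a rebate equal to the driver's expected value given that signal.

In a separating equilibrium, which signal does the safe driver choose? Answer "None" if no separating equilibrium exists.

Try safe → high deductible, risky → low deductible:
  Under separation the insurer infers type exactly: high deductible → safe (pays 149), low deductible → risky (pays 108).
  Safe: high deductible gives 149 − 17 = 132; low deductible gives 108 − 12 = 96. No deviation. ✓
  Risky: low deductible gives 108 − 12 = 96; high deductible gives 149 − 64 = 85. No deviation. ✓
Both hold — the safe type sends high deductible.

high deductible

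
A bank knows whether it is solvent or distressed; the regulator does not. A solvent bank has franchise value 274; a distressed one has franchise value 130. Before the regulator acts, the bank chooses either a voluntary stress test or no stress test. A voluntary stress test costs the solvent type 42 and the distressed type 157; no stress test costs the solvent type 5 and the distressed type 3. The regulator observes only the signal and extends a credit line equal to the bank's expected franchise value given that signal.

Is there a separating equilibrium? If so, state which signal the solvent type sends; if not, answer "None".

stress test

Try solvent → stress test, distressed → no stress test:
  If types separate, stress test earns payment 274 and no stress test earns 130.
  Solvent: stress test gives 274 − 42 = 232; no stress test gives 130 − 5 = 125. No deviation. ✓
  Distressed: no stress test gives 130 − 3 = 127; stress test gives 274 − 157 = 117. No deviation. ✓
Both hold — the solvent type sends stress test.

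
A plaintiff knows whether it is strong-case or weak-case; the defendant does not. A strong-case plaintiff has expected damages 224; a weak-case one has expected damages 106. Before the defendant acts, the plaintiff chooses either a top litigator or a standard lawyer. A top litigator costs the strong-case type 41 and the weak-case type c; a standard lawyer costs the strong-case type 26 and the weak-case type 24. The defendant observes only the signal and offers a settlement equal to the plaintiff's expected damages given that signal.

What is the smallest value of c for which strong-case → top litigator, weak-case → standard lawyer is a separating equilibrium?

Under separation: top litigator → strong-case (pays 224); standard lawyer → weak-case (pays 106).
Strong-case: 224 − 41 = 183 ≥ 106 − 26 = 80. Holds regardless of c. ✓
Weak-case: 106 − 24 ≥ 224 − c, so c ≥ 224 − 82 = 142.

142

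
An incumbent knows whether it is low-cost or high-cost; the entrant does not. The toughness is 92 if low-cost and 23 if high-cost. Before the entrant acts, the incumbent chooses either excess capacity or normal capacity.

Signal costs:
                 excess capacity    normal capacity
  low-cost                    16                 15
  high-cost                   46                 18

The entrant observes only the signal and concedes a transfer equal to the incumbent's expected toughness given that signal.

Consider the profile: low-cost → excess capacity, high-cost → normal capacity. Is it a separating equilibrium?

If types separate, excess capacity earns payment 92 and normal capacity earns 23.
Low-cost: excess capacity gives 92 − 16 = 76; normal capacity gives 23 − 15 = 8. No deviation. ✓
High-cost: normal capacity gives 23 − 18 = 5; excess capacity gives 92 − 46 = 46. Would deviate. ✗

No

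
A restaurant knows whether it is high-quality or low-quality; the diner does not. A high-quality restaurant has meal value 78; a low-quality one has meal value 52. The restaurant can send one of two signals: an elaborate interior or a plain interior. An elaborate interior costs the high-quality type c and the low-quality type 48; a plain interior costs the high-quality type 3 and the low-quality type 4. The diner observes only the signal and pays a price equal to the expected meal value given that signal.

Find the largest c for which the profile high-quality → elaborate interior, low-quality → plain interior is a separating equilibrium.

29

Under separation: elaborate interior → high-quality (pays 78); plain interior → low-quality (pays 52).
Low-quality: 52 − 4 = 48 ≥ 78 − 48 = 30. Holds regardless of c. ✓
High-quality: 78 − c ≥ 52 − 3, so c ≤ 78 − 49 = 29.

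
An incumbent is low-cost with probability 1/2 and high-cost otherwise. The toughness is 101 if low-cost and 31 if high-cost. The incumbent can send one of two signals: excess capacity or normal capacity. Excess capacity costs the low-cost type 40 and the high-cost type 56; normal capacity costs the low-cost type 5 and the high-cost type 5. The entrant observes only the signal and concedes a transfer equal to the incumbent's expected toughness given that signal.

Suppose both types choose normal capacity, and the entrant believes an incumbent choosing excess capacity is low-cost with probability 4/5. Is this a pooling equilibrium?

At the pooled signal (normal capacity) the entrant holds the prior 1/2 and pays 1/2·101 + 1/2·31 = 66. Off-path (excess capacity) belief 4/5 gives 4/5·101 + 1/5·31 = 87.
Low-cost: normal capacity gives 66 − 5 = 61; excess capacity gives 87 − 40 = 47. Stays. ✓
High-cost: normal capacity gives 66 − 5 = 61; excess capacity gives 87 − 56 = 31. Stays. ✓

Yes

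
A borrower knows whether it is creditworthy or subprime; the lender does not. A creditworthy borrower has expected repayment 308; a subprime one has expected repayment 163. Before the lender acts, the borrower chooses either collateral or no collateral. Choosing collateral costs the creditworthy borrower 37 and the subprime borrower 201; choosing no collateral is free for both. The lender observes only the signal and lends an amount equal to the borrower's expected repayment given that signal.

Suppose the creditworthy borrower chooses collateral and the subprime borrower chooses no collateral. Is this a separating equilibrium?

If types separate, collateral earns payment 308 and no collateral earns 163.
Creditworthy: collateral gives 308 − 37 = 271; no collateral gives 163 − 0 = 163. No deviation. ✓
Subprime: no collateral gives 163 − 0 = 163; collateral gives 308 − 201 = 107. No deviation. ✓
Neither type gains from mimicking the other.

Yes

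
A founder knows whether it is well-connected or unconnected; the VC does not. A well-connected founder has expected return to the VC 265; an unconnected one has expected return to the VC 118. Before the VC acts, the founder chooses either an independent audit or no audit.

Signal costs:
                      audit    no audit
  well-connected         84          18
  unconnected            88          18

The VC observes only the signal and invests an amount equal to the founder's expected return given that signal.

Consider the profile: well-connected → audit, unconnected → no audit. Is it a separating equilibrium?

If types separate, audit earns payment 265 and no audit earns 118.
Well-connected: audit gives 265 − 84 = 181; no audit gives 118 − 18 = 100. No deviation. ✓
Unconnected: no audit gives 118 − 18 = 100; audit gives 265 − 88 = 177. Would deviate. ✗

No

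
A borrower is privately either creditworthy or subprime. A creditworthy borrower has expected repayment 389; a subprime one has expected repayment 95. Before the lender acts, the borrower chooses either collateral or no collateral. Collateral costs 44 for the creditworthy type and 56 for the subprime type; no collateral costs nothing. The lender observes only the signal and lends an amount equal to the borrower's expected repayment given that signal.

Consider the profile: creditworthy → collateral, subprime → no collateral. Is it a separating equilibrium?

No

Under separation the lender infers type exactly: collateral → creditworthy (pays 389), no collateral → subprime (pays 95).
Creditworthy: collateral gives 389 − 44 = 345; no collateral gives 95 − 0 = 95. No deviation. ✓
Subprime: no collateral gives 95 − 0 = 95; collateral gives 389 − 56 = 333. Would deviate. ✗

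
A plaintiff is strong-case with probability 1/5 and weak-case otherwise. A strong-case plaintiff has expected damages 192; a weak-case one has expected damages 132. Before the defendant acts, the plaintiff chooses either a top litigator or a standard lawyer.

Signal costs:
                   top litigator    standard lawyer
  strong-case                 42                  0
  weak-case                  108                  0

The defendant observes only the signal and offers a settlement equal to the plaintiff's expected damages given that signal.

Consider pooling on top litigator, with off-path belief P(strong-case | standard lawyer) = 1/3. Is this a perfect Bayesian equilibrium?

At the pooled signal (top litigator) the defendant holds the prior 1/5 and pays 1/5·192 + 4/5·132 = 144. Off-path (standard lawyer) belief 1/3 gives 1/3·192 + 2/3·132 = 152.
Strong-case: top litigator gives 144 − 42 = 102; standard lawyer gives 152 − 0 = 152. Deviates. ✗
Weak-case: top litigator gives 144 − 108 = 36; standard lawyer gives 152 − 0 = 152. Deviates. ✗

No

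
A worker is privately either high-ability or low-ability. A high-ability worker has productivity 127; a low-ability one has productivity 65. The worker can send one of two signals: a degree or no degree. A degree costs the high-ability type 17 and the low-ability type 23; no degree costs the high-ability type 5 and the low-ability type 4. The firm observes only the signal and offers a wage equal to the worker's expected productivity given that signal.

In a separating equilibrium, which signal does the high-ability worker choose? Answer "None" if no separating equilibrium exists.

None

Try high-ability → degree, low-ability → no degree:
  If types separate, degree earns payment 127 and no degree earns 65.
  High-ability: degree gives 127 − 17 = 110; no degree gives 65 − 5 = 60. No deviation. ✓
  Low-ability: no degree gives 65 − 4 = 61; degree gives 127 − 23 = 104. Would deviate. ✗
Try high-ability → no degree, low-ability → degree:
  If types separate, no degree earns payment 127 and degree earns 65.
  High-ability: no degree gives 127 − 5 = 122; degree gives 65 − 17 = 48. No deviation. ✓
  Low-ability: degree gives 65 − 23 = 42; no degree gives 127 − 4 = 123. Would deviate. ✗
Neither assignment is incentive-compatible.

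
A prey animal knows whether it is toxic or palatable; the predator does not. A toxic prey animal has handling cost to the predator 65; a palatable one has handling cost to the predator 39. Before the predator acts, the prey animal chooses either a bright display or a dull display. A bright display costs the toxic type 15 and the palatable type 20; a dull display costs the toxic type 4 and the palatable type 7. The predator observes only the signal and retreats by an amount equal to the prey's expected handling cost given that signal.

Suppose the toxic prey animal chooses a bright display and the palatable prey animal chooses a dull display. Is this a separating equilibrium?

No

If types separate, bright display earns payment 65 and dull display earns 39.
Toxic: bright display gives 65 − 15 = 50; dull display gives 39 − 4 = 35. No deviation. ✓
Palatable: dull display gives 39 − 7 = 32; bright display gives 65 − 20 = 45. Would deviate. ✗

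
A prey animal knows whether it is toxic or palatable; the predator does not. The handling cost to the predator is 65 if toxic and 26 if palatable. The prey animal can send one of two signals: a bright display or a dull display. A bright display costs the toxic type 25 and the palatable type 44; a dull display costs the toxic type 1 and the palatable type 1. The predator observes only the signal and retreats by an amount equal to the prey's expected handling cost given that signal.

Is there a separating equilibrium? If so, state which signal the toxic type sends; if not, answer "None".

bright display

Try toxic → bright display, palatable → dull display:
  Under separation the predator infers type exactly: bright display → toxic (pays 65), dull display → palatable (pays 26).
  Toxic: bright display gives 65 − 25 = 40; dull display gives 26 − 1 = 25. No deviation. ✓
  Palatable: dull display gives 26 − 1 = 25; bright display gives 65 − 44 = 21. No deviation. ✓
Both hold — the toxic type sends bright display.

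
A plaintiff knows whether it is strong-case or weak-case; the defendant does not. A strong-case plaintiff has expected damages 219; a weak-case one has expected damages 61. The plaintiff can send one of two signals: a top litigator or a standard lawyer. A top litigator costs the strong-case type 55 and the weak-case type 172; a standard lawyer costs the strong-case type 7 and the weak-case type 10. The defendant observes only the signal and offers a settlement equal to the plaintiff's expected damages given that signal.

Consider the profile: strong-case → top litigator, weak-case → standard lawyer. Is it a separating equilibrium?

If types separate, top litigator earns payment 219 and standard lawyer earns 61.
Strong-case: top litigator gives 219 − 55 = 164; standard lawyer gives 61 − 7 = 54. No deviation. ✓
Weak-case: standard lawyer gives 61 − 10 = 51; top litigator gives 219 − 172 = 47. No deviation. ✓
Both incentive constraints hold.

Yes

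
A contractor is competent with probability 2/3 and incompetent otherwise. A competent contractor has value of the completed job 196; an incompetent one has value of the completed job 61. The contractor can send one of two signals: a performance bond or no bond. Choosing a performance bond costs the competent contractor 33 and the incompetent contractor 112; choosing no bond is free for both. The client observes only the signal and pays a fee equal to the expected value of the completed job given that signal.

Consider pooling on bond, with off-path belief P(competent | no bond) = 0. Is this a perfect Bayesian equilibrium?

No

On the equilibrium path (bond) the client holds the prior 2/3 and pays 2/3·196 + 1/3·61 = 151. Off-path (no bond) belief 0 gives 0·196 + 1·61 = 61.
Competent: bond gives 151 − 33 = 118; no bond gives 61 − 0 = 61. Stays. ✓
Incompetent: bond gives 151 − 112 = 39; no bond gives 61 − 0 = 61. Deviates. ✗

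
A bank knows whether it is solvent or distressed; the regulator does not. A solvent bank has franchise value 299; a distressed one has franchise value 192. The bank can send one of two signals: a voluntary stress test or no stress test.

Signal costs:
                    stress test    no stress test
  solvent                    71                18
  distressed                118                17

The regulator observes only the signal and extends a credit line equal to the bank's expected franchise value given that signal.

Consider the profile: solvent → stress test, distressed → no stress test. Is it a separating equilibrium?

Under separation the regulator infers type exactly: stress test → solvent (pays 299), no stress test → distressed (pays 192).
Solvent: stress test gives 299 − 71 = 228; no stress test gives 192 − 18 = 174. No deviation. ✓
Distressed: no stress test gives 192 − 17 = 175; stress test gives 299 − 118 = 181. Would deviate. ✗

No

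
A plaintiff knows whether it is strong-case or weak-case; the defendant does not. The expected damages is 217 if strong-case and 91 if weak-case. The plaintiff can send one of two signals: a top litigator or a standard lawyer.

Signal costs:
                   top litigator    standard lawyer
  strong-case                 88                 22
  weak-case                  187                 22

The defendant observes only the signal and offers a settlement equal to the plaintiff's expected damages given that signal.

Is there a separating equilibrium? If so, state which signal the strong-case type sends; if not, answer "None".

top litigator

Try strong-case → top litigator, weak-case → standard lawyer:
  Under separation the defendant infers type exactly: top litigator → strong-case (pays 217), standard lawyer → weak-case (pays 91).
  Strong-case: top litigator gives 217 − 88 = 129; standard lawyer gives 91 − 22 = 69. No deviation. ✓
  Weak-case: standard lawyer gives 91 − 22 = 69; top litigator gives 217 − 187 = 30. No deviation. ✓
Both hold — the strong-case type sends top litigator.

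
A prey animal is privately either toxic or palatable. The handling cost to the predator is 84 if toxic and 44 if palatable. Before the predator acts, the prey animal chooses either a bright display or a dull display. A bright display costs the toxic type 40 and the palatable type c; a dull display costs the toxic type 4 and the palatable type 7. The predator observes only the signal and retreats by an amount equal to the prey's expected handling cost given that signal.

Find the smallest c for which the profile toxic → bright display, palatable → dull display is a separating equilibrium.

47

Under separation: bright display → toxic (pays 84); dull display → palatable (pays 44).
Toxic: 84 − 40 = 44 ≥ 44 − 4 = 40. Holds regardless of c. ✓
Palatable: 44 − 7 ≥ 84 − c, so c ≥ 84 − 37 = 47.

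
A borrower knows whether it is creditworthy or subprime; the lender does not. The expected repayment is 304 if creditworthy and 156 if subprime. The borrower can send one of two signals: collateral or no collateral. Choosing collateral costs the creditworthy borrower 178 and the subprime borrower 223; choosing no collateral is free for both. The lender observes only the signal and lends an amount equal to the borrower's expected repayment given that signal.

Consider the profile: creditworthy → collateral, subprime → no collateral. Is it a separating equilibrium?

No

Under separation the lender infers type exactly: collateral → creditworthy (pays 304), no collateral → subprime (pays 156).
Creditworthy: collateral gives 304 − 178 = 126; no collateral gives 156 − 0 = 156. Would deviate. ✗
Subprime: no collateral gives 156 − 0 = 156; collateral gives 304 − 223 = 81. No deviation. ✓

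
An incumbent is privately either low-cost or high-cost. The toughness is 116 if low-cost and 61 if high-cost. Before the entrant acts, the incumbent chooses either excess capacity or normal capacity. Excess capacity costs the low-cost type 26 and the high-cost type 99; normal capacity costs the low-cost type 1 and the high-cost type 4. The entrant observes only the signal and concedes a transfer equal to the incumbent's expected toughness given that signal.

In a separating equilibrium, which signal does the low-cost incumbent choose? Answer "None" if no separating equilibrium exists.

Try low-cost → excess capacity, high-cost → normal capacity:
  Under separation the entrant infers type exactly: excess capacity → low-cost (pays 116), normal capacity → high-cost (pays 61).
  Low-cost: excess capacity gives 116 − 26 = 90; normal capacity gives 61 − 1 = 60. No deviation. ✓
  High-cost: normal capacity gives 61 − 4 = 57; excess capacity gives 116 − 99 = 17. No deviation. ✓
Both hold — the low-cost type sends excess capacity.

excess capacity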